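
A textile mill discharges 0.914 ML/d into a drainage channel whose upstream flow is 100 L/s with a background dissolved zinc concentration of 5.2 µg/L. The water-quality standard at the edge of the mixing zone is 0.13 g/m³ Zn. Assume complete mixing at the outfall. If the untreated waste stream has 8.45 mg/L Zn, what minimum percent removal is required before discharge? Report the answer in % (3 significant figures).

84.5 %

0.914 ML/d = 0.01058 m³/s.
100 L/s = 0.1 m³/s.
5.2 µg/L = 0.0052 mg/L.
Mass balance: 0.13·0.1106 = 0.01058·Cₑ + 0.1·0.0052.
Cₑ = (0.01438 − 0.00052) / 0.01058 = 1.31 mg/L.
Required removal = 1 − 1.31/8.45 = 84.5 %.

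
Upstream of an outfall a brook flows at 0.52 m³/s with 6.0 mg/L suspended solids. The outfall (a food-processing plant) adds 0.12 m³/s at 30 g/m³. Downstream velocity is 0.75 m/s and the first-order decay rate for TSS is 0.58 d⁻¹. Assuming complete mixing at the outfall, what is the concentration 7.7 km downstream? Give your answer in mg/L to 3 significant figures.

After complete mixing, C₀ = (0.12·30 + 0.52·6) / 0.64 = 10.5 mg/L.
Travel time t = 7700 m / 0.75 m/s = 1.027e+04 s = 0.1188 d.
C = 10.5·exp(−0.58·0.1188) = 10.5·0.9334 = 9.801 mg/L.

9.80 mg/L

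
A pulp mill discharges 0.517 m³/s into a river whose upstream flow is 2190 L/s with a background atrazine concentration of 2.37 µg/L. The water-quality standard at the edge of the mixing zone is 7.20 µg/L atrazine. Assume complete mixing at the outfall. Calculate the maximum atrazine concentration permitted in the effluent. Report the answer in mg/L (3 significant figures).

2190 L/s = 2.19 m³/s.
2.37 µg/L = 0.00237 mg/L.
7.20 µg/L = 0.0072 mg/L.
Mass balance: 0.0072·2.707 = 0.517·Cₑ + 2.19·0.00237.
Cₑ = (0.01949 − 0.00519) / 0.517 = 0.02766 mg/L.

0.0277 mg/L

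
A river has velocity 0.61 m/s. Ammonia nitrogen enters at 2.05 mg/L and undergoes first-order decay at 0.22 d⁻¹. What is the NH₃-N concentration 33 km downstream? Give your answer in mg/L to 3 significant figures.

1.79 mg/L

Travel time t = 33 km / 0.61 m/s = 3.3e+04/0.61 = 5.41e+04 s = 0.6261 d.
First-order decay: C = 2.05·exp(−0.22·0.6261) = 2.05·0.8713 = 1.786 mg/L.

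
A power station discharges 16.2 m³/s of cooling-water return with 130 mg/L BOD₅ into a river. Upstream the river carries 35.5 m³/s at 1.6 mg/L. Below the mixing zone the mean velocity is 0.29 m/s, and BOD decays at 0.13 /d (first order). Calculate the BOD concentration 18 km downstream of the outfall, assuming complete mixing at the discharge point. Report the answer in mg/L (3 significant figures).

38.1 mg/L

After complete mixing, C₀ = (16.2·130 + 35.5·1.6) / 51.7 = 41.83 mg/L.
Travel time t = 1.8e+04 m / 0.29 m/s = 6.207e+04 s = 0.7184 d.
C = 41.83·exp(−0.13·0.7184) = 41.83·0.9108 = 38.1 mg/L.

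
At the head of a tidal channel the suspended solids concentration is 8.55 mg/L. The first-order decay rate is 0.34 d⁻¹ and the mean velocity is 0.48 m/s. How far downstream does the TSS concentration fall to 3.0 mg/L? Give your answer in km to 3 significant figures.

128 km

From C = C₀·e^(−kt), t = ln(C₀/C)/k = ln(8.55/3.0)/0.34 = 1.047/0.34 = 3.08 d.
Distance = v·t = 0.48 m/s × 2.661e+05 s = 1.277e+05 m = 127.7 km.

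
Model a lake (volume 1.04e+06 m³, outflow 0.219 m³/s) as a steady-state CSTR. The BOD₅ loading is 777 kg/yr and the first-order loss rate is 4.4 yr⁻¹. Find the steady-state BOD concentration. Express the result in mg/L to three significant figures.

Outflow Q = 0.219 m³/s × 3.156e+07 s/yr = 6.911e+06 m³/yr.
Steady-state CSTR mass balance: W = Q·C + k·V·C, so C = W/(Q + kV).
Q + kV = 6.911e+06 + 4.4·1.04e+06 = 1.149e+07 m³/yr.
C = 777/1.149e+07 = 6.764e-05 kg/m³ = 0.06764 mg/L.

0.0676 mg/L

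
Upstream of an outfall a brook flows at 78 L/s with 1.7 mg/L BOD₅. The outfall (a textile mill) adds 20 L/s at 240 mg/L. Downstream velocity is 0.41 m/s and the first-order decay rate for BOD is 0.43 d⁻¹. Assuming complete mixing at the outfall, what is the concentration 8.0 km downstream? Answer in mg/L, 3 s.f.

20 L/s = 0.02 m³/s.
78 L/s = 0.078 m³/s.
After complete mixing, C₀ = (0.02·240 + 0.078·1.7) / 0.098 = 50.33 mg/L.
Travel time t = 8000 m / 0.41 m/s = 1.951e+04 s = 0.2258 d.
C = 50.33·exp(−0.43·0.2258) = 50.33·0.9075 = 45.67 mg/L.

45.7 mg/L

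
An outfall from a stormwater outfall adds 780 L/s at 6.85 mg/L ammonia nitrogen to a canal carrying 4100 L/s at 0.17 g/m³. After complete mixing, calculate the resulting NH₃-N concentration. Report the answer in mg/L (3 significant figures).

1.24 mg/L

780 L/s = 0.78 m³/s.
4100 L/s = 4.1 m³/s.
Flow-weighted mixing gives C = (0.78·6.85 + 4.1·0.17) / (0.78 + 4.1) = 6.04/4.88 = 1.238 mg/L.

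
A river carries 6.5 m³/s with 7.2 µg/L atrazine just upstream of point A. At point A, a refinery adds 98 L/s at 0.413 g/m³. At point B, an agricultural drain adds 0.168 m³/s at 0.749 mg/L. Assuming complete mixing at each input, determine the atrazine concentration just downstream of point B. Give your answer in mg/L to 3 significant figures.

0.0315 mg/L

7.2 µg/L = 0.0072 mg/L.
98 L/s = 0.098 m³/s.
After input A: C = (6.5·0.0072 + 0.098·0.413) / 6.598 = 0.01323 mg/L.
After input B: C = (6.598·0.01323 + 0.168·0.749) / 6.766 = 0.0315 mg/L.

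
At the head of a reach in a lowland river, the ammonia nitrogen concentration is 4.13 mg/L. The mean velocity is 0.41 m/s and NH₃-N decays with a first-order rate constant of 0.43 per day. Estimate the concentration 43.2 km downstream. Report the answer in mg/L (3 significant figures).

Travel time t = 43.2 km / 0.41 m/s = 4.32e+04/0.41 = 1.054e+05 s = 1.22 d.
First-order decay: C = 4.13·exp(−0.43·1.22) = 4.13·0.5919 = 2.445 mg/L.

2.44 mg/L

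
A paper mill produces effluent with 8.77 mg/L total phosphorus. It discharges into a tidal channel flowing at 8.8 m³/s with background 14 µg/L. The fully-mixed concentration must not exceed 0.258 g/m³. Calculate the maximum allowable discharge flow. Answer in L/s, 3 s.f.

14 µg/L = 0.014 mg/L.
Mass balance at complete mixing: C_std·(Q_w + Q_r) = Q_w·C_e + Q_r·C_b.
Rearranging, Q_w = Q_r·(C_std − C_b)/(C_e − C_std) = 8.8·(0.258 − 0.014) / (8.77 − 0.258) = 0.2523 m³/s.
= 252.3 L/s.

252 L/s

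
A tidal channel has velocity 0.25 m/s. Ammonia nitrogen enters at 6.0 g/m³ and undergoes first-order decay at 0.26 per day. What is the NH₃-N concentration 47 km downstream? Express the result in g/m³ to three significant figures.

Travel time t = 47 km / 0.25 m/s = 4.7e+04/0.25 = 1.88e+05 s = 2.176 d.
First-order decay: C = 6.0·exp(−0.26·2.176) = 6.0·0.5679 = 3.408 g/m³.

3.41 g/m³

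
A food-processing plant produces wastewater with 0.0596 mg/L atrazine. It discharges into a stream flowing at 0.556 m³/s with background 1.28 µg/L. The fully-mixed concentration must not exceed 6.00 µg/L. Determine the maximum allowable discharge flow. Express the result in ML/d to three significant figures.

1.28 µg/L = 0.00128 mg/L.
6.00 µg/L = 0.006 mg/L.
Mass balance at complete mixing: C_std·(Q_w + Q_r) = Q_w·C_e + Q_r·C_b.
Rearranging, Q_w = Q_r·(C_std − C_b)/(C_e − C_std) = 0.556·(0.006 − 0.00128) / (0.0596 − 0.006) = 0.04896 m³/s.
= 4.23 ML/d.

4.23 ML/d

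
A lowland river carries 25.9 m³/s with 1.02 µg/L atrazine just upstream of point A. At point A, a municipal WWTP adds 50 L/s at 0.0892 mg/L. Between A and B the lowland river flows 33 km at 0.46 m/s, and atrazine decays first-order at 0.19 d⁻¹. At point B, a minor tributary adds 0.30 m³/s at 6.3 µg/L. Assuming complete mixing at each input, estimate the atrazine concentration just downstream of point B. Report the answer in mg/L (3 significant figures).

1.02 µg/L = 0.00102 mg/L.
50 L/s = 0.05 m³/s.
After input A: C = (25.9·0.00102 + 0.05·0.0892) / 25.95 = 0.00119 mg/L.
Over the 33 km reach to input B (t = 7.174e+04 s = 0.8303 d), decay gives C = 0.00119·exp(−0.19·0.8303) = 0.001016 mg/L.
6.3 µg/L = 0.0063 mg/L.
After input B: C = (25.95·0.001016 + 0.3·0.0063) / 26.25 = 0.001077 mg/L.

0.00108 mg/L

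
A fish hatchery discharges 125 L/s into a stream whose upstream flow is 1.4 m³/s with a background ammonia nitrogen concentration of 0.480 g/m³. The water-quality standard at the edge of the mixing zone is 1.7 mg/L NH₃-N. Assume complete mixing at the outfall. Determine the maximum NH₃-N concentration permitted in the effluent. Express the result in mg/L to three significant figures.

125 L/s = 0.125 m³/s.
Mass balance: 1.7·1.525 = 0.125·Cₑ + 1.4·0.48.
Cₑ = (2.592 − 0.672) / 0.125 = 15.36 mg/L.

15.4 mg/L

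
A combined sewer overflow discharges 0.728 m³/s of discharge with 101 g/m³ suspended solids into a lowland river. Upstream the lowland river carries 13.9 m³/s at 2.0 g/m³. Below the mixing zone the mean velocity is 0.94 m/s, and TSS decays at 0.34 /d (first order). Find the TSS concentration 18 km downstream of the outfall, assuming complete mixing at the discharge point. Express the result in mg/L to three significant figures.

After complete mixing, C₀ = (0.728·101 + 13.9·2) / 14.63 = 6.927 mg/L.
Travel time t = 1.8e+04 m / 0.94 m/s = 1.915e+04 s = 0.2216 d.
C = 6.927·exp(−0.34·0.2216) = 6.927·0.9274 = 6.424 mg/L.

6.42 mg/L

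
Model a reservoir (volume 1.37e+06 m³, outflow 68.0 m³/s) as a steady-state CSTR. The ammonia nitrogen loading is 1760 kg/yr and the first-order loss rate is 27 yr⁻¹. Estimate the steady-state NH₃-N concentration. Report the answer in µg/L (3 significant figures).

0.806 µg/L

Outflow Q = 68.0 m³/s × 3.156e+07 s/yr = 2.146e+09 m³/yr.
Steady-state CSTR mass balance: W = Q·C + k·V·C, so C = W/(Q + kV).
Q + kV = 2.146e+09 + 27·1.37e+06 = 2.183e+09 m³/yr.
C = 1760/2.183e+09 = 8.063e-07 kg/m³ = 0.0008063 mg/L = 0.8063 µg/L.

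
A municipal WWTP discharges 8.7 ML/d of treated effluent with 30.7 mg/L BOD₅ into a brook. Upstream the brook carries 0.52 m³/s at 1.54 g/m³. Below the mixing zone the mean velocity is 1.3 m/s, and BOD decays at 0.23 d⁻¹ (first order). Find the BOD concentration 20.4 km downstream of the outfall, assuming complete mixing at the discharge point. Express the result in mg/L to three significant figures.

8.7 ML/d = 0.1007 m³/s.
After complete mixing, C₀ = (0.1007·30.7 + 0.52·1.54) / 0.6207 = 6.271 mg/L.
Travel time t = 2.04e+04 m / 1.3 m/s = 1.569e+04 s = 0.1816 d.
C = 6.271·exp(−0.23·0.1816) = 6.271·0.9591 = 6.014 mg/L.

6.01 mg/L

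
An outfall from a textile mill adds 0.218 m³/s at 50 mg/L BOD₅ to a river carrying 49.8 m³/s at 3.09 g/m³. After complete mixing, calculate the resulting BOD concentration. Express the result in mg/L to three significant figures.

By mass balance at complete mixing, C = (0.218·50 + 49.8·3.09) / (0.218 + 49.8) = 164.8/50.02 = 3.294 mg/L.

3.29 mg/L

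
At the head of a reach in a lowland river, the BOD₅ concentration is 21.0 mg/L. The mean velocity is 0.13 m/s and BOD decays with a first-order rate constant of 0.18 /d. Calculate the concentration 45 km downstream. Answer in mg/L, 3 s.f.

Travel time t = 45 km / 0.13 m/s = 4.5e+04/0.13 = 3.462e+05 s = 4.006 d.
First-order decay: C = 21.0·exp(−0.18·4.006) = 21.0·0.4862 = 10.21 mg/L.

10.2 mg/L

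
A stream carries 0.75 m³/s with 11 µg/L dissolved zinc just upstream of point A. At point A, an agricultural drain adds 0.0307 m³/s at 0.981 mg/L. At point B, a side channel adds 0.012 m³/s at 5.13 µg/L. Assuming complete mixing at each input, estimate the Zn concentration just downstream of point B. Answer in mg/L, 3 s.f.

11 µg/L = 0.011 mg/L.
After input A: C = (0.75·0.011 + 0.0307·0.981) / 0.7807 = 0.04914 mg/L.
5.13 µg/L = 0.00513 mg/L.
After input B: C = (0.7807·0.04914 + 0.012·0.00513) / 0.7927 = 0.04848 mg/L.

0.0485 mg/L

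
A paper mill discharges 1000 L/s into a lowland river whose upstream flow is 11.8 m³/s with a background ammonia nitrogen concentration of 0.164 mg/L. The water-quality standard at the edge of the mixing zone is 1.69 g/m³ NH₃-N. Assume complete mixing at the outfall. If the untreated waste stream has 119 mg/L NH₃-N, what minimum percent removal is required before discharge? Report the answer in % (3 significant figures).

83.4 %

1000 L/s = 1 m³/s.
Mass balance: 1.69·12.8 = 1·Cₑ + 11.8·0.164.
Cₑ = (21.63 − 1.935) / 1 = 19.7 mg/L.
Required removal = 1 − 19.7/119 = 83.45 %.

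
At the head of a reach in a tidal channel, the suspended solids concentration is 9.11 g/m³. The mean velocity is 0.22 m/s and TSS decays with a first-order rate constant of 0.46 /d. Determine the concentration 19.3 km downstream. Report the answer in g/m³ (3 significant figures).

5.71 g/m³

Travel time t = 19.3 km / 0.22 m/s = 1.93e+04/0.22 = 8.773e+04 s = 1.015 d.
First-order decay: C = 9.11·exp(−0.46·1.015) = 9.11·0.6268 = 5.71 g/m³.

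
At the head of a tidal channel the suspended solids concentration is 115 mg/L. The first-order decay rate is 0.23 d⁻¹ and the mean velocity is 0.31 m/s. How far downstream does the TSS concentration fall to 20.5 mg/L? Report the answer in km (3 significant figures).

From C = C₀·e^(−kt), t = ln(C₀/C)/k = ln(115/20.5)/0.23 = 1.725/0.23 = 7.498 d.
Distance = v·t = 0.31 m/s × 6.478e+05 s = 2.008e+05 m = 200.8 km.

201 km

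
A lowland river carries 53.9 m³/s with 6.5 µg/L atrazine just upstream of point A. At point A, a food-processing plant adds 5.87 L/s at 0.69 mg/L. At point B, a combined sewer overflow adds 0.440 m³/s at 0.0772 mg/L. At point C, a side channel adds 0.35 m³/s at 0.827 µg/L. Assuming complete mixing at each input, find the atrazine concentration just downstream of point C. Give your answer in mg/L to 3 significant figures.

0.00711 mg/L

6.5 µg/L = 0.0065 mg/L.
5.87 L/s = 0.00587 m³/s.
After input A: C = (53.9·0.0065 + 0.00587·0.69) / 53.91 = 0.006574 mg/L.
After input B: C = (53.91·0.006574 + 0.44·0.0772) / 54.35 = 0.007146 mg/L.
0.827 µg/L = 0.000827 mg/L.
After input C: C = (54.35·0.007146 + 0.35·0.000827) / 54.7 = 0.007106 mg/L.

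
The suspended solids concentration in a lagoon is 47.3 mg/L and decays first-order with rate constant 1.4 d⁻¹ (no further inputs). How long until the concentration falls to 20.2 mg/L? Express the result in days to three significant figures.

t = ln(C₀/C)/k = ln(47.3/20.2)/1.4 = 0.8508/1.4 = 0.6077 d.

0.608 d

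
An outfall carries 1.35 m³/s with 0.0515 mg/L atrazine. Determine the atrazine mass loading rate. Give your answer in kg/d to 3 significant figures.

Mass flux = Q·C = 1.35 m³/s × 0.0515 g/m³ = 0.06953 g/s.
= 0.06953 g/s × 86.4 = 6.007 kg/d.

6.01 kg/d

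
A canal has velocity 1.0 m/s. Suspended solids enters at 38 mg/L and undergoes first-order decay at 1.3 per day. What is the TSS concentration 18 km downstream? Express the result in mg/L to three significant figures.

Travel time t = 18 km / 1.0 m/s = 1.8e+04/1.0 = 1.8e+04 s = 0.2083 d.
First-order decay: C = 38·exp(−1.3·0.2083) = 38·0.7627 = 28.98 mg/L.

29.0 mg/L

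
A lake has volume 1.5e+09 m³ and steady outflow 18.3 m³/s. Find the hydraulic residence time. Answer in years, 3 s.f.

2.60 yr

Q = 18.3 m³/s × 3.156e+07 s/yr = 5.775e+08 m³/yr.
Hydraulic residence time τ = V/Q = 1.5e+09/5.775e+08 = 2.597 yr.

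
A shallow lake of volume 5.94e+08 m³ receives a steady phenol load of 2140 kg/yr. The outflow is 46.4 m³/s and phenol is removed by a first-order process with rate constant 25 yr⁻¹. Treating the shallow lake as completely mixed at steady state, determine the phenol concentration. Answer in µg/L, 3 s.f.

0.131 µg/L

Outflow Q = 46.4 m³/s × 3.156e+07 s/yr = 1.464e+09 m³/yr.
Steady-state CSTR mass balance: W = Q·C + k·V·C, so C = W/(Q + kV).
Q + kV = 1.464e+09 + 25·5.94e+08 = 1.631e+10 m³/yr.
C = 2140/1.631e+10 = 1.312e-07 kg/m³ = 0.0001312 mg/L = 0.1312 µg/L.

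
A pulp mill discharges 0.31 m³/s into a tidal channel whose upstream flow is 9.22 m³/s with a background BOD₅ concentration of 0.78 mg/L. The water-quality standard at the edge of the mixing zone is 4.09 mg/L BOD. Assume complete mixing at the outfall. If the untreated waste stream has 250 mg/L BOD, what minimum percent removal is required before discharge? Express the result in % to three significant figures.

Mass balance: 4.09·9.53 = 0.31·Cₑ + 9.22·0.78.
Cₑ = (38.98 − 7.192) / 0.31 = 102.5 mg/L.
Required removal = 1 − 102.5/250 = 58.99 %.

59.0 %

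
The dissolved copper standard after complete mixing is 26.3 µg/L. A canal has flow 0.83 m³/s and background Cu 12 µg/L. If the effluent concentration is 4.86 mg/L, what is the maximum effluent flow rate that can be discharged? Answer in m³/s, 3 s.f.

0.00246 m³/s

12 µg/L = 0.012 mg/L.
26.3 µg/L = 0.0263 mg/L.
Mass balance at complete mixing: C_std·(Q_w + Q_r) = Q_w·C_e + Q_r·C_b.
Rearranging, Q_w = Q_r·(C_std − C_b)/(C_e − C_std) = 0.83·(0.0263 − 0.012) / (4.86 − 0.0263) = 0.002455 m³/s.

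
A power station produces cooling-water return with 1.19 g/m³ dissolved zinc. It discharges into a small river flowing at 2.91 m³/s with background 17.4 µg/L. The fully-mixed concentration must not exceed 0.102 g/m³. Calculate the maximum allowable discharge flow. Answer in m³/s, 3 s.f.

0.226 m³/s

17.4 µg/L = 0.0174 mg/L.
Mass balance at complete mixing: C_std·(Q_w + Q_r) = Q_w·C_e + Q_r·C_b.
Rearranging, Q_w = Q_r·(C_std − C_b)/(C_e − C_std) = 2.91·(0.102 − 0.0174) / (1.19 − 0.102) = 0.2263 m³/s.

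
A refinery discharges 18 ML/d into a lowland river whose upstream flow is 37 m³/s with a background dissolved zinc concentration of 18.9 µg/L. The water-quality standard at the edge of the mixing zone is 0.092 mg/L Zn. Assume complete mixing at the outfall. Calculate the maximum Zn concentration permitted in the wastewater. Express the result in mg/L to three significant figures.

13.1 mg/L

18 ML/d = 0.2083 m³/s.
18.9 µg/L = 0.0189 mg/L.
Mass balance: 0.092·37.21 = 0.2083·Cₑ + 37·0.0189.
Cₑ = (3.423 − 0.6993) / 0.2083 = 13.07 mg/L.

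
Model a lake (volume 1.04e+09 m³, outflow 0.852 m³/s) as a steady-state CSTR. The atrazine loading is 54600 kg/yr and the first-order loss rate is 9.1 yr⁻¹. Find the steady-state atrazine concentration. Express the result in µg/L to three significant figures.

Outflow Q = 0.852 m³/s × 3.156e+07 s/yr = 2.689e+07 m³/yr.
Steady-state CSTR mass balance: W = Q·C + k·V·C, so C = W/(Q + kV).
Q + kV = 2.689e+07 + 9.1·1.04e+09 = 9.491e+09 m³/yr.
C = 54600/9.491e+09 = 5.753e-06 kg/m³ = 0.005753 mg/L = 5.753 µg/L.

5.75 µg/L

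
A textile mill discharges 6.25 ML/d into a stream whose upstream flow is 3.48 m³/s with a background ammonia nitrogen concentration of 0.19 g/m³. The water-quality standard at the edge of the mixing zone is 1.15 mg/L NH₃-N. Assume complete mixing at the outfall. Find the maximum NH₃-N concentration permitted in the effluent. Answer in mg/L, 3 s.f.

47.3 mg/L

6.25 ML/d = 0.07234 m³/s.
Mass balance: 1.15·3.552 = 0.07234·Cₑ + 3.48·0.19.
Cₑ = (4.085 − 0.6612) / 0.07234 = 47.33 mg/L.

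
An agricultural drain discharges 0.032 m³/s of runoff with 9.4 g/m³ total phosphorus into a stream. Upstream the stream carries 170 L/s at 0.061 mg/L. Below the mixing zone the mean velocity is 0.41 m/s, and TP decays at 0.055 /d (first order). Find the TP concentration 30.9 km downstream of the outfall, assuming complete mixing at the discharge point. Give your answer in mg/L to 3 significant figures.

1.47 mg/L

170 L/s = 0.17 m³/s.
After complete mixing, C₀ = (0.032·9.4 + 0.17·0.061) / 0.202 = 1.54 mg/L.
Travel time t = 3.09e+04 m / 0.41 m/s = 7.537e+04 s = 0.8723 d.
C = 1.54·exp(−0.055·0.8723) = 1.54·0.9532 = 1.468 mg/L.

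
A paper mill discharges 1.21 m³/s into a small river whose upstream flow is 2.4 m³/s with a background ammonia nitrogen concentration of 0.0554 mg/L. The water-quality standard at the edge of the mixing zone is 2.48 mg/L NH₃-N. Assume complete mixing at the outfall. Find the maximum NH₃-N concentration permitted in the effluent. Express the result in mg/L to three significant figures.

Mass balance: 2.48·3.61 = 1.21·Cₑ + 2.4·0.0554.
Cₑ = (8.953 − 0.133) / 1.21 = 7.289 mg/L.

7.29 mg/L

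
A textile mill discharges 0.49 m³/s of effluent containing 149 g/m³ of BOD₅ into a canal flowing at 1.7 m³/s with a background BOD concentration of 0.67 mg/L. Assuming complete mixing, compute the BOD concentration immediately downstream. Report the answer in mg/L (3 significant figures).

By mass balance at complete mixing, C = (0.49·149 + 1.7·0.67) / (0.49 + 1.7) = 74.15/2.19 = 33.86 mg/L.

33.9 mg/L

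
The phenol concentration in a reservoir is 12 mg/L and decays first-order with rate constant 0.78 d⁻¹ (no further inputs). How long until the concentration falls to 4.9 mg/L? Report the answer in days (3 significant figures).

1.15 d

t = ln(C₀/C)/k = ln(12/4.9)/0.78 = 0.8957/0.78 = 1.148 d.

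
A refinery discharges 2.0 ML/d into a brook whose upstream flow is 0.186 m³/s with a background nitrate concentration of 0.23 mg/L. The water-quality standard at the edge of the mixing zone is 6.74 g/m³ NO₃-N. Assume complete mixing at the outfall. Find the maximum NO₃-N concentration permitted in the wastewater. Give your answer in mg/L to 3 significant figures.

59.0 mg/L

2.0 ML/d = 0.02315 m³/s.
Mass balance: 6.74·0.2091 = 0.02315·Cₑ + 0.186·0.23.
Cₑ = (1.41 − 0.04278) / 0.02315 = 59.05 mg/L.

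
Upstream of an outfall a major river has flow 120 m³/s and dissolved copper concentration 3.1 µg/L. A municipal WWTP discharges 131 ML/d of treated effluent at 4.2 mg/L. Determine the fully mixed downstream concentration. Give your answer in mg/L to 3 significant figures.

0.0555 mg/L

131 ML/d = 1.516 m³/s.
3.1 µg/L = 0.0031 mg/L.
Conservation of mass across the mixing zone: C = (1.516·4.2 + 120·0.0031) / (1.516 + 120) = 6.74/121.5 = 0.05547 mg/L.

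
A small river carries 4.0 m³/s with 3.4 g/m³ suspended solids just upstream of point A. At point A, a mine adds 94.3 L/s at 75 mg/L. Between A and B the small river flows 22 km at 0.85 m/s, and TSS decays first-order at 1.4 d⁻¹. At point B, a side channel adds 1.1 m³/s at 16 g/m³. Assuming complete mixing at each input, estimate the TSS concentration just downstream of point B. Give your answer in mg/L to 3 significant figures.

6.00 mg/L

94.3 L/s = 0.0943 m³/s.
After input A: C = (4·3.4 + 0.0943·75) / 4.094 = 5.049 mg/L.
Over the 22 km reach to input B (t = 2.588e+04 s = 0.2996 d), decay gives C = 5.049·exp(−1.4·0.2996) = 3.32 mg/L.
After input B: C = (4.094·3.32 + 1.1·16) / 5.194 = 6.005 mg/L.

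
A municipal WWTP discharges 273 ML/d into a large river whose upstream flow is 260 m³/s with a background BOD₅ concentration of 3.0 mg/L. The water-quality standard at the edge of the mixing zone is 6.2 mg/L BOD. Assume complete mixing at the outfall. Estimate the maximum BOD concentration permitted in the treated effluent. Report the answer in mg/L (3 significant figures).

270 mg/L

273 ML/d = 3.16 m³/s.
Mass balance: 6.2·263.2 = 3.16·Cₑ + 260·3.
Cₑ = (1632 − 780) / 3.16 = 269.5 mg/L.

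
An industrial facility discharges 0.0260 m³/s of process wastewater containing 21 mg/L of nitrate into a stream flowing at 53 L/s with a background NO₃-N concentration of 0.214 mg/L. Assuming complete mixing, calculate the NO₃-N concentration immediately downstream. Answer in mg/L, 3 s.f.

7.05 mg/L

53 L/s = 0.053 m³/s.
By mass balance at complete mixing, C = (0.026·21 + 0.053·0.214) / (0.026 + 0.053) = 0.5573/0.079 = 7.055 mg/L.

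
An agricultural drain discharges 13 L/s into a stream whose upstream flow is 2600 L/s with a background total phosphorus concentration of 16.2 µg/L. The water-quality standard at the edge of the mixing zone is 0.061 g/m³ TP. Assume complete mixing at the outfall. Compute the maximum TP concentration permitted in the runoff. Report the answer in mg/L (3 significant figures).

13 L/s = 0.013 m³/s.
2600 L/s = 2.6 m³/s.
16.2 µg/L = 0.0162 mg/L.
Mass balance: 0.061·2.613 = 0.013·Cₑ + 2.6·0.0162.
Cₑ = (0.1594 − 0.04212) / 0.013 = 9.021 mg/L.

9.02 mg/L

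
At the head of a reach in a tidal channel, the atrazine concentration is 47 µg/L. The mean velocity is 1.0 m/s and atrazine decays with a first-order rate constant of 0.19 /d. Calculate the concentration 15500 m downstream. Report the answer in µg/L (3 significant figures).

Travel time t = 15500 m / 1.0 m/s = 1.55e+04/1.0 = 1.55e+04 s = 0.1794 d.
First-order decay: C = 47·exp(−0.19·0.1794) = 47·0.9665 = 45.42 µg/L.

45.4 µg/L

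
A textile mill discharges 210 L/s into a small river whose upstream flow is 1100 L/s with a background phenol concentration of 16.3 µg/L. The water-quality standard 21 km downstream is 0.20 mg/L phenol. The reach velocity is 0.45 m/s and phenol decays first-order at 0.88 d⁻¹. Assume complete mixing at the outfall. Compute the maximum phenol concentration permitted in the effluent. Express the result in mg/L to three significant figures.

210 L/s = 0.21 m³/s.
1100 L/s = 1.1 m³/s.
16.3 µg/L = 0.0163 mg/L.
Travel time to the compliance point: t = 2.1e+04/0.45 = 4.667e+04 s = 0.5401 d; decay factor exp(−0.88·0.5401) = 0.6217.
So the concentration just after mixing may be at most 0.2/0.6217 = 0.3217 mg/L.
Mass balance: 0.3217·1.31 = 0.21·Cₑ + 1.1·0.0163.
Cₑ = (0.4214 − 0.01793) / 0.21 = 1.921 mg/L.

1.92 mg/L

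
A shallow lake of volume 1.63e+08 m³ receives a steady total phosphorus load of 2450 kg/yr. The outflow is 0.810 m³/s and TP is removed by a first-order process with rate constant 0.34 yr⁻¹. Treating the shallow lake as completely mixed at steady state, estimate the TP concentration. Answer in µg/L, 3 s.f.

30.3 µg/L

Outflow Q = 0.810 m³/s × 3.156e+07 s/yr = 2.556e+07 m³/yr.
Steady-state CSTR mass balance: W = Q·C + k·V·C, so C = W/(Q + kV).
Q + kV = 2.556e+07 + 0.34·1.63e+08 = 8.098e+07 m³/yr.
C = 2450/8.098e+07 = 3.025e-05 kg/m³ = 0.03025 mg/L = 30.25 µg/L.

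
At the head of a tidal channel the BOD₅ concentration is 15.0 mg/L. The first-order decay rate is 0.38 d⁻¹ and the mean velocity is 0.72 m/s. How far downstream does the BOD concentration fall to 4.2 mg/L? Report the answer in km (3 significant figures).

208 km

From C = C₀·e^(−kt), t = ln(C₀/C)/k = ln(15.0/4.2)/0.38 = 1.273/0.38 = 3.35 d.
Distance = v·t = 0.72 m/s × 2.894e+05 s = 2.084e+05 m = 208.4 km.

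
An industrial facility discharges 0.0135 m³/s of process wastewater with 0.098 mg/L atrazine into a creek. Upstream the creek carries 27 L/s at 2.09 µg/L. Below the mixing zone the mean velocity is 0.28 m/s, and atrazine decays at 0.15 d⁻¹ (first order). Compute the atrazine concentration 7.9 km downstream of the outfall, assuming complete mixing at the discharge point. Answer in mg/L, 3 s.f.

27 L/s = 0.027 m³/s.
2.09 µg/L = 0.00209 mg/L.
After complete mixing, C₀ = (0.0135·0.098 + 0.027·0.00209) / 0.0405 = 0.03406 mg/L.
Travel time t = 7900 m / 0.28 m/s = 2.821e+04 s = 0.3266 d.
C = 0.03406·exp(−0.15·0.3266) = 0.03406·0.9522 = 0.03243 mg/L.

0.0324 mg/L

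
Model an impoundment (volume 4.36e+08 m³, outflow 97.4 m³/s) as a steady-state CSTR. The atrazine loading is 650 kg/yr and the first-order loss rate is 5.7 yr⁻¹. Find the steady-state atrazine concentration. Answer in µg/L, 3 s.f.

0.117 µg/L

Outflow Q = 97.4 m³/s × 3.156e+07 s/yr = 3.074e+09 m³/yr.
Steady-state CSTR mass balance: W = Q·C + k·V·C, so C = W/(Q + kV).
Q + kV = 3.074e+09 + 5.7·4.36e+08 = 5.559e+09 m³/yr.
C = 650/5.559e+09 = 1.169e-07 kg/m³ = 0.0001169 mg/L = 0.1169 µg/L.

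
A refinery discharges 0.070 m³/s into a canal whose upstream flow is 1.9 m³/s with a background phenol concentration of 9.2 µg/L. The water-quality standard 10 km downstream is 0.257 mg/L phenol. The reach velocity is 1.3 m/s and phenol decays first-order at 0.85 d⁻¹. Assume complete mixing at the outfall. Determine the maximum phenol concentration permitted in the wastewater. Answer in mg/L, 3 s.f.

9.2 µg/L = 0.0092 mg/L.
Travel time to the compliance point: t = 1e+04/1.3 = 7692 s = 0.08903 d; decay factor exp(−0.85·0.08903) = 0.9271.
So the concentration just after mixing may be at most 0.257/0.9271 = 0.2772 mg/L.
Mass balance: 0.2772·1.97 = 0.07·Cₑ + 1.9·0.0092.
Cₑ = (0.5461 − 0.01748) / 0.07 = 7.552 mg/L.

7.55 mg/L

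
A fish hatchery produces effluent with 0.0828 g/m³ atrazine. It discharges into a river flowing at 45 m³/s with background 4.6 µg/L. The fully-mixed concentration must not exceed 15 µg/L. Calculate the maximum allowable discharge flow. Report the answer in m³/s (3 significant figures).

6.90 m³/s

4.6 µg/L = 0.0046 mg/L.
15 µg/L = 0.015 mg/L.
Mass balance at complete mixing: C_std·(Q_w + Q_r) = Q_w·C_e + Q_r·C_b.
Rearranging, Q_w = Q_r·(C_std − C_b)/(C_e − C_std) = 45·(0.015 − 0.0046) / (0.0828 − 0.015) = 6.903 m³/s.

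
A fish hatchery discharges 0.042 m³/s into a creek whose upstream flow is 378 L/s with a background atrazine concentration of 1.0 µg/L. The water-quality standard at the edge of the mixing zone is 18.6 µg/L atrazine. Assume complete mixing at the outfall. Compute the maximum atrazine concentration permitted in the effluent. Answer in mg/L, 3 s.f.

0.177 mg/L

378 L/s = 0.378 m³/s.
1.0 µg/L = 0.001 mg/L.
18.6 µg/L = 0.0186 mg/L.
Mass balance: 0.0186·0.42 = 0.042·Cₑ + 0.378·0.001.
Cₑ = (0.007812 − 0.000378) / 0.042 = 0.177 mg/L.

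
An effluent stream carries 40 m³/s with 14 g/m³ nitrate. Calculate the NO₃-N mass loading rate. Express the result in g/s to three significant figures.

Mass flux = Q·C = 40 m³/s × 14 g/m³ = 560 g/s.

560 g/s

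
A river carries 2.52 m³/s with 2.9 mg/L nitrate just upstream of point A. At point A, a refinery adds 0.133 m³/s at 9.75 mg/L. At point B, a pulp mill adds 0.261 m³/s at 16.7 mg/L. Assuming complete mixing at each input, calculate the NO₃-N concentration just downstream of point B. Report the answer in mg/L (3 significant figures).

After input A: C = (2.52·2.9 + 0.133·9.75) / 2.653 = 3.243 mg/L.
After input B: C = (2.653·3.243 + 0.261·16.7) / 2.914 = 4.449 mg/L.

4.45 mg/L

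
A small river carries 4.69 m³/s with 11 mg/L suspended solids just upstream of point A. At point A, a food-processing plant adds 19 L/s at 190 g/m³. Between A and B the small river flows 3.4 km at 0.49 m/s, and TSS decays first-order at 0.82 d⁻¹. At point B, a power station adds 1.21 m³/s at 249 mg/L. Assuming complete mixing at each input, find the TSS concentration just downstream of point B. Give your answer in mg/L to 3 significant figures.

59.6 mg/L

19 L/s = 0.019 m³/s.
After input A: C = (4.69·11 + 0.019·190) / 4.709 = 11.72 mg/L.
Over the 3.4 km reach to input B (t = 6939 s = 0.08031 d), decay gives C = 11.72·exp(−0.82·0.08031) = 10.98 mg/L.
After input B: C = (4.709·10.98 + 1.21·249) / 5.919 = 59.63 mg/L.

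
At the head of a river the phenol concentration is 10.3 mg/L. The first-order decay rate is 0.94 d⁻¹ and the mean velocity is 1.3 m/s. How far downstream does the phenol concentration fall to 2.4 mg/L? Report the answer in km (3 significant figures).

174 km

From C = C₀·e^(−kt), t = ln(C₀/C)/k = ln(10.3/2.4)/0.94 = 1.457/0.94 = 1.55 d.
Distance = v·t = 1.3 m/s × 1.339e+05 s = 1.741e+05 m = 174.1 km.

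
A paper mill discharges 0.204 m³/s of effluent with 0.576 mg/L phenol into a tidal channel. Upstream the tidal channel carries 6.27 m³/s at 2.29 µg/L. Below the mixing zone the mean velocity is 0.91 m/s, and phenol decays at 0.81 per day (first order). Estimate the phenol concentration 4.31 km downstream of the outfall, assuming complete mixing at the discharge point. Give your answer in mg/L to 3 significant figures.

2.29 µg/L = 0.00229 mg/L.
After complete mixing, C₀ = (0.204·0.576 + 6.27·0.00229) / 6.474 = 0.02037 mg/L.
Travel time t = 4310 m / 0.91 m/s = 4736 s = 0.05482 d.
C = 0.02037·exp(−0.81·0.05482) = 0.02037·0.9566 = 0.01948 mg/L.

0.0195 mg/L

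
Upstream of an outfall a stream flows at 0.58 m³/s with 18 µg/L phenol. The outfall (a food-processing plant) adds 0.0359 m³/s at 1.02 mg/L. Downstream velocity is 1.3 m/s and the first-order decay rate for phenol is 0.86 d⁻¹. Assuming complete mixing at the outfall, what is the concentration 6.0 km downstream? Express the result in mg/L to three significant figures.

0.0730 mg/L

18 µg/L = 0.018 mg/L.
After complete mixing, C₀ = (0.0359·1.02 + 0.58·0.018) / 0.6159 = 0.07641 mg/L.
Travel time t = 6000 m / 1.3 m/s = 4615 s = 0.05342 d.
C = 0.07641·exp(−0.86·0.05342) = 0.07641·0.9551 = 0.07297 mg/L.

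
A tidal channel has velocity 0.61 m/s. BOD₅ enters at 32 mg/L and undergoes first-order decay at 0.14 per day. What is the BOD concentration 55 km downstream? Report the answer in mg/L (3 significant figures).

Travel time t = 55 km / 0.61 m/s = 5.5e+04/0.61 = 9.016e+04 s = 1.044 d.
First-order decay: C = 32·exp(−0.14·1.044) = 32·0.8641 = 27.65 mg/L.

27.7 mg/L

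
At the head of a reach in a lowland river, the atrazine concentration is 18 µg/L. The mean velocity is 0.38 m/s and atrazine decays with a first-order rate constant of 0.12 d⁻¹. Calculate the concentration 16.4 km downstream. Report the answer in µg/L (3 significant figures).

17.0 µg/L

Travel time t = 16.4 km / 0.38 m/s = 1.64e+04/0.38 = 4.316e+04 s = 0.4995 d.
First-order decay: C = 18·exp(−0.12·0.4995) = 18·0.9418 = 16.95 µg/L.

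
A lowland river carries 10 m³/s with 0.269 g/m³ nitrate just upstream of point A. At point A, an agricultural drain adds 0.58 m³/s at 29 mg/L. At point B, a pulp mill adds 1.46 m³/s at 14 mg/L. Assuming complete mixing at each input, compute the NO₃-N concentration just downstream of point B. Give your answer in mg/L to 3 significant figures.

After input A: C = (10·0.269 + 0.58·29) / 10.58 = 1.844 mg/L.
After input B: C = (10.58·1.844 + 1.46·14) / 12.04 = 3.318 mg/L.

3.32 mg/L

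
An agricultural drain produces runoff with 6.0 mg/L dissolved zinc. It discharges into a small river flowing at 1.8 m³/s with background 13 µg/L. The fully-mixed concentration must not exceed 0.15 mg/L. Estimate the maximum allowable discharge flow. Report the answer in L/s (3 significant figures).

13 µg/L = 0.013 mg/L.
Mass balance at complete mixing: C_std·(Q_w + Q_r) = Q_w·C_e + Q_r·C_b.
Rearranging, Q_w = Q_r·(C_std − C_b)/(C_e − C_std) = 1.8·(0.15 − 0.013) / (6 − 0.15) = 0.04215 m³/s.
= 42.15 L/s.

42.2 L/s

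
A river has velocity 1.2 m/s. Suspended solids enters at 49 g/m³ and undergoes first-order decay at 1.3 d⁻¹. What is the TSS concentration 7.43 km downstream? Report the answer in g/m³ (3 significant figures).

Travel time t = 7.43 km / 1.2 m/s = 7430/1.2 = 6192 s = 0.07166 d.
First-order decay: C = 49·exp(−1.3·0.07166) = 49·0.911 = 44.64 g/m³.

44.6 g/m³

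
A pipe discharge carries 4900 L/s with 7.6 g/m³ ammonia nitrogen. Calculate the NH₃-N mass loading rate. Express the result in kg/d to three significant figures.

4900 L/s = 4.9 m³/s.
Mass flux = Q·C = 4.9 m³/s × 7.6 g/m³ = 37.24 g/s.
= 37.24 g/s × 86.4 = 3218 kg/d.

3220 kg/d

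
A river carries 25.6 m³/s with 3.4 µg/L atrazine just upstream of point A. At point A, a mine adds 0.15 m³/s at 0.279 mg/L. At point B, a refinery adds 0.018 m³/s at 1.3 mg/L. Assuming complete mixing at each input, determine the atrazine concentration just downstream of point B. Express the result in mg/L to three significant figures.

3.4 µg/L = 0.0034 mg/L.
After input A: C = (25.6·0.0034 + 0.15·0.279) / 25.75 = 0.005005 mg/L.
After input B: C = (25.75·0.005005 + 0.018·1.3) / 25.77 = 0.00591 mg/L.

0.00591 mg/L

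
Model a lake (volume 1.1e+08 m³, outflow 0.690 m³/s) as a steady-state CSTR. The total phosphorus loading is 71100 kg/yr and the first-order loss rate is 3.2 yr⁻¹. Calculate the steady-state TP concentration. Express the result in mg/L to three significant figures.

0.190 mg/L

Outflow Q = 0.690 m³/s × 3.156e+07 s/yr = 2.177e+07 m³/yr.
Steady-state CSTR mass balance: W = Q·C + k·V·C, so C = W/(Q + kV).
Q + kV = 2.177e+07 + 3.2·1.1e+08 = 3.738e+08 m³/yr.
C = 71100/3.738e+08 = 0.0001902 kg/m³ = 0.1902 mg/L.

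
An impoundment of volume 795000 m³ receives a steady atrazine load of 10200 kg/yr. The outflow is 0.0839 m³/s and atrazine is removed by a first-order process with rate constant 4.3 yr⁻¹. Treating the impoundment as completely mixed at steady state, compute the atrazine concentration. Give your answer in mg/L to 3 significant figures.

Outflow Q = 0.0839 m³/s × 3.156e+07 s/yr = 2.648e+06 m³/yr.
Steady-state CSTR mass balance: W = Q·C + k·V·C, so C = W/(Q + kV).
Q + kV = 2.648e+06 + 4.3·795000 = 6.066e+06 m³/yr.
C = 10200/6.066e+06 = 0.001681 kg/m³ = 1.681 mg/L.

1.68 mg/L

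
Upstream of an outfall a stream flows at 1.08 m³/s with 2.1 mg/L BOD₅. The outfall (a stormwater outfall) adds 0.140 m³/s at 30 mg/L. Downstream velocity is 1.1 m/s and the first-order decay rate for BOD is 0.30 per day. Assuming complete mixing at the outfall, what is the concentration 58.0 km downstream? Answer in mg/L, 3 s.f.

After complete mixing, C₀ = (0.14·30 + 1.08·2.1) / 1.22 = 5.302 mg/L.
Travel time t = 5.8e+04 m / 1.1 m/s = 5.273e+04 s = 0.6103 d.
C = 5.302·exp(−0.30·0.6103) = 5.302·0.8327 = 4.415 mg/L.

4.41 mg/L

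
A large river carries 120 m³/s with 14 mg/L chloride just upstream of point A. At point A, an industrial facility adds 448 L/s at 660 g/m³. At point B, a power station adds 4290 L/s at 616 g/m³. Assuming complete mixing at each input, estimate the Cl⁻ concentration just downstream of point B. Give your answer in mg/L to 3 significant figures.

37.0 mg/L

448 L/s = 0.448 m³/s.
After input A: C = (120·14 + 0.448·660) / 120.4 = 16.4 mg/L.
4290 L/s = 4.29 m³/s.
After input B: C = (120.4·16.4 + 4.29·616) / 124.7 = 37.02 mg/L.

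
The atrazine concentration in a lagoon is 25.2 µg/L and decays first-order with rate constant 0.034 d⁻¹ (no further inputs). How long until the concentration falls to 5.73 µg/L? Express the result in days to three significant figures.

43.6 d

t = ln(C₀/C)/k = ln(25.2/5.73)/0.034 = 1.481/0.034 = 43.56 d.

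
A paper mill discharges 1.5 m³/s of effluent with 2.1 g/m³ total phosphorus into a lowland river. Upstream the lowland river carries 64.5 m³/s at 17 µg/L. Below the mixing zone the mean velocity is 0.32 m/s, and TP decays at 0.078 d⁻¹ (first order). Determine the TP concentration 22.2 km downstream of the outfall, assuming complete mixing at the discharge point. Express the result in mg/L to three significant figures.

0.0604 mg/L

17 µg/L = 0.017 mg/L.
After complete mixing, C₀ = (1.5·2.1 + 64.5·0.017) / 66 = 0.06434 mg/L.
Travel time t = 2.22e+04 m / 0.32 m/s = 6.938e+04 s = 0.803 d.
C = 0.06434·exp(−0.078·0.803) = 0.06434·0.9393 = 0.06043 mg/L.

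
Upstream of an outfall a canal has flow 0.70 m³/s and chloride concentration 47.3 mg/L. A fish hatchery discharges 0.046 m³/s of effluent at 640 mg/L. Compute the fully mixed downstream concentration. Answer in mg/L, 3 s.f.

83.8 mg/L

Conservation of mass across the mixing zone: C = (0.046·640 + 0.7·47.3) / (0.046 + 0.7) = 62.55/0.746 = 83.85 mg/L.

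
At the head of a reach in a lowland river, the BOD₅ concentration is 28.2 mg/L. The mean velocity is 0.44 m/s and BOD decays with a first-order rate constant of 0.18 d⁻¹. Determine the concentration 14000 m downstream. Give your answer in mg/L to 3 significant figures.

Travel time t = 14000 m / 0.44 m/s = 1.4e+04/0.44 = 3.182e+04 s = 0.3683 d.
First-order decay: C = 28.2·exp(−0.18·0.3683) = 28.2·0.9359 = 26.39 mg/L.

26.4 mg/L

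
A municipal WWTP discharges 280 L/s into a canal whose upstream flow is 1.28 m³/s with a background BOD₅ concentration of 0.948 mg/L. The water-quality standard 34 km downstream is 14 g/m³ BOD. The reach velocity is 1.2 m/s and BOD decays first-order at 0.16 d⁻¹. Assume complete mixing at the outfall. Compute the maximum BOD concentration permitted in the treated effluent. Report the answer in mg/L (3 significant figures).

280 L/s = 0.28 m³/s.
Travel time to the compliance point: t = 3.4e+04/1.2 = 2.833e+04 s = 0.3279 d; decay factor exp(−0.16·0.3279) = 0.9489.
So the concentration just after mixing may be at most 14/0.9489 = 14.75 mg/L.
Mass balance: 14.75·1.56 = 0.28·Cₑ + 1.28·0.948.
Cₑ = (23.02 − 1.213) / 0.28 = 77.87 mg/L.

77.9 mg/L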